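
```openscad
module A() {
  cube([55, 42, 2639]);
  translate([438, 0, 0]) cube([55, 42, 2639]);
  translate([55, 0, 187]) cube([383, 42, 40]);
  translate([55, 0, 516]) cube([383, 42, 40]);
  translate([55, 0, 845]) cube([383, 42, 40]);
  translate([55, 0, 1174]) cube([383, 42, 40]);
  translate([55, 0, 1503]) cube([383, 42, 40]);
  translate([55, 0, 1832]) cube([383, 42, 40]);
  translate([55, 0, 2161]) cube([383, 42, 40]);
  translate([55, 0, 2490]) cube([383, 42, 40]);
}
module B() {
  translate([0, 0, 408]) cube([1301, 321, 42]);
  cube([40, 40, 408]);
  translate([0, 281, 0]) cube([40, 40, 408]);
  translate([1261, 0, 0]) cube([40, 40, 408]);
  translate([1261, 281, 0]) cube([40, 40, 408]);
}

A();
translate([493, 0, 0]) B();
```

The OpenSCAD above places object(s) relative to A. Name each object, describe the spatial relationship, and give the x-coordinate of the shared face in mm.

The ladder's +x face and the bench's −x face are both at x = 493 mm.

A is a ladder. B is a bench. The bench is against the ladder's +x side, with their −y faces flush. The x-coordinate of the shared face is 493 mm.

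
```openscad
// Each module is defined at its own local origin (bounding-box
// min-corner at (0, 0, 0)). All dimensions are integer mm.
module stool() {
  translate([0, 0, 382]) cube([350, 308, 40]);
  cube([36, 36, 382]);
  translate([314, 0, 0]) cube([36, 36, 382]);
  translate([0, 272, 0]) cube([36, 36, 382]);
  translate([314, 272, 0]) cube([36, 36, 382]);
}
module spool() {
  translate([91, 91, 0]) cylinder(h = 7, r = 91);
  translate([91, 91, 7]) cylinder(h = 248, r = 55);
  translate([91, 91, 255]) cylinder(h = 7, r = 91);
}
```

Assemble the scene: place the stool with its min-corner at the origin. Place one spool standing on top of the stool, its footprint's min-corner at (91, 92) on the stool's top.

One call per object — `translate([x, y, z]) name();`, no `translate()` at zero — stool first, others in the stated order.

stool();
translate([91, 92, 422]) spool();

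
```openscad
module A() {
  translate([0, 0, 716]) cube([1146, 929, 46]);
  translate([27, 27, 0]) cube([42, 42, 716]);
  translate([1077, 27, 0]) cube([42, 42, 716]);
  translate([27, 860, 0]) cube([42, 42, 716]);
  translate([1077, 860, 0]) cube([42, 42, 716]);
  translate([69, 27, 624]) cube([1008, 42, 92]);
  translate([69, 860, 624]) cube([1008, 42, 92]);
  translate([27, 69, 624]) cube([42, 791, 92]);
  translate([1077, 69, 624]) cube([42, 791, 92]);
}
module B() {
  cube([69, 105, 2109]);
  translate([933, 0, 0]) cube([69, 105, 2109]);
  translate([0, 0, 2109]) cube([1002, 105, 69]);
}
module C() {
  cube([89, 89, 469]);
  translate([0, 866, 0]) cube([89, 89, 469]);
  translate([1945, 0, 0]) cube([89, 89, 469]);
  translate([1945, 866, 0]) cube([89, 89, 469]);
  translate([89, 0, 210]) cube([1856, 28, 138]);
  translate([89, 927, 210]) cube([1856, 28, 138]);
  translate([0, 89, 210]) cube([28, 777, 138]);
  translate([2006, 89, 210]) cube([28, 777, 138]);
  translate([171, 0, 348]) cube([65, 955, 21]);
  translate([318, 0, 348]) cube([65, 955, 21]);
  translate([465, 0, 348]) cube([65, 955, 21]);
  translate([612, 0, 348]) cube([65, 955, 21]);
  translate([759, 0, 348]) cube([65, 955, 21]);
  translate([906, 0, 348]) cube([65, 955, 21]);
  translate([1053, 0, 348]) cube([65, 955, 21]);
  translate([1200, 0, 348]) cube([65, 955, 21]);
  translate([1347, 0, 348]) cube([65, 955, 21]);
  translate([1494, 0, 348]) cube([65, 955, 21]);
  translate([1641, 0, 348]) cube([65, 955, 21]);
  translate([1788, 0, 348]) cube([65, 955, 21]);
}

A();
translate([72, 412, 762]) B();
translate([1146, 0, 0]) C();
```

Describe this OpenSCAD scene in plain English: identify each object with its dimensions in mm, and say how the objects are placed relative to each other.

A is a rectangular dining table. The top is 1146×929×46 mm with its upper surface at z = 762 mm. It stands on four 42×42 mm square legs, each inset 27 mm from the nearest pair of top edges, running from the floor to the underside of the top. Four apron rails, 42 mm thick and 92 mm tall, run between adjacent legs with their top edges flush with the underside of the top and their outer faces flush with the legs' outer faces.

B is a door frame. The clear opening is 864 mm wide and 2109 mm high. Two 69 mm wide jambs, 105 mm deep, stand either side of the opening from the floor to the top of the opening. A 69 mm thick head sits across the top of both jambs, spanning the full outside width of the frame.

C is a bed frame 2034 mm long (x) by 955 mm wide (y). Four 89×89 mm corner posts, 469 mm tall, at the corners of the footprint. Four rails of 28 mm thickness and 138 mm height run between adjacent posts with their undersides at z = 210 mm, their outer faces flush with the outside of the frame (the two x-running rails run between the posts' inner faces; the two y-running rails run between the posts' inner faces). 12 slats, each 65 mm wide (x) and 21 mm thick, lie across the top of the two x-running rails, running the full 955 mm width of the frame in y; the slats are evenly spaced along x between the inner faces of the end posts with equal gaps (rounded down to the nearest mm) at the −x end and between each pair — any rounding remainder accumulates at the +x end.

The door frame is on top of the table, centred. The bed frame is against the table's +x side, with their −y faces flush.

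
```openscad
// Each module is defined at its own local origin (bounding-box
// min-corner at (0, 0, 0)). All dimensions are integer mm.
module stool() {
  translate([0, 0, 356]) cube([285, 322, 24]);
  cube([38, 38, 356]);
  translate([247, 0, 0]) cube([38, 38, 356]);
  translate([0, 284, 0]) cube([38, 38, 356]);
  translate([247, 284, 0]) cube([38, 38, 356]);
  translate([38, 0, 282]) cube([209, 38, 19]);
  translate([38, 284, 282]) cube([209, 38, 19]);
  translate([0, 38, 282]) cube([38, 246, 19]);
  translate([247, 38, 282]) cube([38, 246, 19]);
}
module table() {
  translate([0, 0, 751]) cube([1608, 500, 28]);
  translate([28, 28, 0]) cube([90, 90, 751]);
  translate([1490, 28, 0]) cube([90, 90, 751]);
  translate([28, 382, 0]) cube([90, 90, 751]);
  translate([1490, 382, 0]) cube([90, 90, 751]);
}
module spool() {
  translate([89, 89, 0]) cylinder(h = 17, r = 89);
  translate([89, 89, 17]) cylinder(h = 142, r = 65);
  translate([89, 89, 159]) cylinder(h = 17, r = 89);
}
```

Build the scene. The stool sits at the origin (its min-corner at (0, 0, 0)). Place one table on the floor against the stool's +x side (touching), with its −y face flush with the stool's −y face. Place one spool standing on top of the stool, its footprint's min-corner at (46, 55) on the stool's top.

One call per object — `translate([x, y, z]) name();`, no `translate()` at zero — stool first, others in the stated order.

stool();
translate([285, 0, 0]) table();
translate([46, 55, 380]) spool();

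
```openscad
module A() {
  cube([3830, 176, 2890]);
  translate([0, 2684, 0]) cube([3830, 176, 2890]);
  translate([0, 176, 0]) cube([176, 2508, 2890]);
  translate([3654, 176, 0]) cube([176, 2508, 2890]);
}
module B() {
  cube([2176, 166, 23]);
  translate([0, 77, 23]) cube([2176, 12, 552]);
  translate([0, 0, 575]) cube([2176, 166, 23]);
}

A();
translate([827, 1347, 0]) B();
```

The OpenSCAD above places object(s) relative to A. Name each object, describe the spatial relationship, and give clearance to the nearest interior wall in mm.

A is a house frame. B is an I-beam. The I-beam sits inside the house frame, centred. The clearance to the nearest interior wall is 651 mm.

Clearances: x = 651, y = 1171; minimum 651 mm.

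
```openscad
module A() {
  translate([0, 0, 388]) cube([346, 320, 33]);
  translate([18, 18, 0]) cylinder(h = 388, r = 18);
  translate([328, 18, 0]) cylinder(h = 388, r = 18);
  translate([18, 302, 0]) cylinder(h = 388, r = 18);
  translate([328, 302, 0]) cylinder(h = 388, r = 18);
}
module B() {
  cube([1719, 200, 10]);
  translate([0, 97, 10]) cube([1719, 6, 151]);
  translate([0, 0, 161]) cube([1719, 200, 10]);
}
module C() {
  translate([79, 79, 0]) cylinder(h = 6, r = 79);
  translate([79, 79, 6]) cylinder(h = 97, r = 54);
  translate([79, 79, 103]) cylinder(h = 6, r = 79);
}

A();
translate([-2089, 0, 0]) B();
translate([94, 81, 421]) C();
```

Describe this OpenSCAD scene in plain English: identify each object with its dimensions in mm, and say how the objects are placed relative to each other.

A is a four-legged stool. The seat is 346×320 mm, 33 mm thick, top at z = 421 mm. It stands on four round legs, each 36 mm in diameter, from z = 0 to the seat underside, each leg's axis is inset half a diameter from the nearest pair of seat edges (so the leg's bounding box is flush with the corner).

B is an I-beam lying along x, 1719 mm long. Overall section height 171 mm. Two flanges 200 mm wide (y) and 10 mm thick, one on the floor and one at the top; a web 6 mm thick runs between them, centred on the flange width.

C is a spool: two coaxial disc flanges of radius 79 mm and thickness 6 mm, joined by a core cylinder of radius 54 mm and height 97 mm. The lower flange rests on z = 0 and the three cylinders share a vertical axis.

The I-beam is on the floor beside the stool on its −x side. The spool is on top of the stool, centred.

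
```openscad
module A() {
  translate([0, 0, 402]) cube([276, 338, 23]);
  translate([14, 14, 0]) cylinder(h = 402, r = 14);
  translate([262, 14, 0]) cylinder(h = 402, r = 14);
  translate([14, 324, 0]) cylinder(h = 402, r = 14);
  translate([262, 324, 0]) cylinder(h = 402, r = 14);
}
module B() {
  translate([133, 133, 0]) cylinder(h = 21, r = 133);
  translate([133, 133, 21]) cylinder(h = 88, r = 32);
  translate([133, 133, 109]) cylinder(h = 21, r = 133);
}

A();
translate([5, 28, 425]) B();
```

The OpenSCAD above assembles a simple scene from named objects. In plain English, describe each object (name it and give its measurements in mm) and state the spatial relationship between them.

A is a four-legged stool. The seat is 276×338 mm, 23 mm thick, top at z = 425 mm. It stands on four round legs, each 28 mm in diameter, from z = 0 to the seat underside, each leg's axis is inset half a diameter from the nearest pair of seat edges (so the leg's bounding box is flush with the corner).

B is a spool: two coaxial disc flanges of radius 133 mm and thickness 21 mm, joined by a core cylinder of radius 32 mm and height 88 mm. The lower flange rests on z = 0 and the three cylinders share a vertical axis.

The spool is on top of the stool.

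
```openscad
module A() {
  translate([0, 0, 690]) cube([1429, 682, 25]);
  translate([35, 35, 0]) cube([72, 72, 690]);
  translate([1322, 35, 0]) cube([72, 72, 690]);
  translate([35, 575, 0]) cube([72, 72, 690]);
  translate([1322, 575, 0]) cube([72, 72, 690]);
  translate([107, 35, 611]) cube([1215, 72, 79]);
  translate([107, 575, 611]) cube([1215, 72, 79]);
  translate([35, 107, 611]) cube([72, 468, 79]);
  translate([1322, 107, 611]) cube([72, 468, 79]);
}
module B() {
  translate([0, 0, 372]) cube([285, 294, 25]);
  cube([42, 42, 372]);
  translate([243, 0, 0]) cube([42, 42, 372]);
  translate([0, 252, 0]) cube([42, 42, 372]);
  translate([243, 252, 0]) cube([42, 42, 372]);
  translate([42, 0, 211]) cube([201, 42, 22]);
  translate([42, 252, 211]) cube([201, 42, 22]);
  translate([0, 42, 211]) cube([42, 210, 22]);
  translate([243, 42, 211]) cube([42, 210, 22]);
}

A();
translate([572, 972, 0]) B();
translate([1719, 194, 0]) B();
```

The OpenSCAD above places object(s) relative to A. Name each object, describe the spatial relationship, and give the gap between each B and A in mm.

Each stool's nearest face is 290 mm from the table's bounding box.

A is a table. B is a stool. Two stools sit around the table at the +y, +x sides. The gap between each stool and the table is 290 mm.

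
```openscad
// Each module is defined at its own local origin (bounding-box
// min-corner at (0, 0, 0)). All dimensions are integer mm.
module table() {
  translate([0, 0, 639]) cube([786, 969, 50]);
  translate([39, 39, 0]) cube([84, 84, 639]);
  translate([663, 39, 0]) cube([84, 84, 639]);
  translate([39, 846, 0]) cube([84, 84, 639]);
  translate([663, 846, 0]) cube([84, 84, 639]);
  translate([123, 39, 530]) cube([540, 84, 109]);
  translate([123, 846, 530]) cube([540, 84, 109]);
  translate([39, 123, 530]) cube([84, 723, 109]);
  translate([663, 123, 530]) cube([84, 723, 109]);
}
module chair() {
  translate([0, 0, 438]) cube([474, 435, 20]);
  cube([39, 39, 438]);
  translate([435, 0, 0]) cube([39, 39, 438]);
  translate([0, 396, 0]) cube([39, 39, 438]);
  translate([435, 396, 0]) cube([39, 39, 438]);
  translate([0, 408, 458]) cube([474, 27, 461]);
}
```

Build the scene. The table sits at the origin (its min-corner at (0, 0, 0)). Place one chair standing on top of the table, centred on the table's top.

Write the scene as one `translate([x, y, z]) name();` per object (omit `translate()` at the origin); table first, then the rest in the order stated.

table();
translate([156, 267, 689]) chair();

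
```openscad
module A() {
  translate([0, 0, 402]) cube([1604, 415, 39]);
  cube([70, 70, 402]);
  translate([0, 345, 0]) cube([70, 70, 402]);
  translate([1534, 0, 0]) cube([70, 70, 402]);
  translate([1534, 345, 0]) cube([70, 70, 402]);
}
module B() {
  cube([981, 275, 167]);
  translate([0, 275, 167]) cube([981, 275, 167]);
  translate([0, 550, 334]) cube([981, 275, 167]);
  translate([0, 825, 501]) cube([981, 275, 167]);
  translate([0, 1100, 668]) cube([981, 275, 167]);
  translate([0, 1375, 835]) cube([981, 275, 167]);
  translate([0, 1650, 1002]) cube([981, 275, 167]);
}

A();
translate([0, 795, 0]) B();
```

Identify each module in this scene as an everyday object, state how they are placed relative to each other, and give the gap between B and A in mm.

The staircase's nearest face is 380 mm from the bench's +y face.

A is a bench. B is a staircase. The staircase is on the floor beside the bench on its +y side. The gap between the staircase and the bench is 380 mm.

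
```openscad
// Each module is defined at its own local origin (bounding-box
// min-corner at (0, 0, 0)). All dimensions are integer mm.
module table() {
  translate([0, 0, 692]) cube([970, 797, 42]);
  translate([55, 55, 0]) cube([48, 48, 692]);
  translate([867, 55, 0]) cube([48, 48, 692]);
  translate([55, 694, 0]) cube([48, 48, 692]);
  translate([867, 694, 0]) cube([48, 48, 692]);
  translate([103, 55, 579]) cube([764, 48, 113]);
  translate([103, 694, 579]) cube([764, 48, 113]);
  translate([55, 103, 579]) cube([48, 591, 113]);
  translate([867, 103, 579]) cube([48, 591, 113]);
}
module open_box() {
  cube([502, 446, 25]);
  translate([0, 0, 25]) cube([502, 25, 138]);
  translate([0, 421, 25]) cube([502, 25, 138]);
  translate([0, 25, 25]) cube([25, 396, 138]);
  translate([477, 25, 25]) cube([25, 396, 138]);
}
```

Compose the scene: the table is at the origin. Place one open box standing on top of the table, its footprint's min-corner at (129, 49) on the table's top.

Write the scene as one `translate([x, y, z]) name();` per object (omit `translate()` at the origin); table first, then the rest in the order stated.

table();
translate([129, 49, 734]) open_box();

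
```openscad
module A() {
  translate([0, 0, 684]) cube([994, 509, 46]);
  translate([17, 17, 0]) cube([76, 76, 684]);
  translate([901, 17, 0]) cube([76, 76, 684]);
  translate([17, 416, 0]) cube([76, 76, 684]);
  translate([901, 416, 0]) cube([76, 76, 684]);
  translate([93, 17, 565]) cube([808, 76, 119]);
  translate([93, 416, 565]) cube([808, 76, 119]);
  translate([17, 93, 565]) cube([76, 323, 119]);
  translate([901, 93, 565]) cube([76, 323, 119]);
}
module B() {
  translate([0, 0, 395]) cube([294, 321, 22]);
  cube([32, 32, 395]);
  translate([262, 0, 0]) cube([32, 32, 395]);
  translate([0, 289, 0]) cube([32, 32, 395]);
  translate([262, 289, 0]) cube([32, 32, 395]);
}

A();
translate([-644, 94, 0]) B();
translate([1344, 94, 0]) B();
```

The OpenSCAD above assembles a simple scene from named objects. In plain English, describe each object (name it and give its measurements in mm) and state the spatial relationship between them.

A is a table: top 994 mm (x) × 509 mm (y), 46 mm thick, upper face at z = 730 mm, on four 76×76 mm square legs, each inset 17 mm from the nearest pair of top edges, running from z = 0 to the bottom of the top. Four apron rails, 76 mm thick and 119 mm tall, run between adjacent legs with their top edges flush with the underside of the top and their outer faces flush with the legs' outer faces.

B is a four-legged stool. The seat is a 294×321×22 mm slab whose top surface is at z = 417 mm; four square legs, each 32×32 mm in cross-section, run from the floor (z = 0) to the underside of the seat, each flush with a corner of the seat.

Two stools sit around the table at the −x, +x sides.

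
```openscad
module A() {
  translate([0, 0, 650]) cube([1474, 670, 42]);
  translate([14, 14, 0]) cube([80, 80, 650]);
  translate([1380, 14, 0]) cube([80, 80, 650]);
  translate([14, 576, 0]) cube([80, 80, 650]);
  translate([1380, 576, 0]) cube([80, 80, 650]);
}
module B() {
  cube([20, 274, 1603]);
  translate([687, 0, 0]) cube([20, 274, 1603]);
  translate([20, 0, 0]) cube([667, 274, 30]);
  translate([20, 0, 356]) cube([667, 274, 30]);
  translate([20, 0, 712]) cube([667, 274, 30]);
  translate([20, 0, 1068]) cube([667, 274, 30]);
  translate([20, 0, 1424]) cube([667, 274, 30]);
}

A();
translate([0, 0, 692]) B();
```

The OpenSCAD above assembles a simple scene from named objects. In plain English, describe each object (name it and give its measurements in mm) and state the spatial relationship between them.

A is a rectangular dining table. The top is 1474×670×42 mm with its upper surface at z = 692 mm. It stands on four 80×80 mm square legs, each inset 14 mm from the nearest pair of top edges, running from the floor to the underside of the top.

B is a bookshelf 707 mm wide overall, 274 mm deep and 1603 mm tall. The two sides are 20 mm thick vertical panels. 5 horizontal shelves of 30 mm thickness span between the inner faces of the sides; the lowest shelf sits on the floor and shelves are stacked with a clear vertical gap of 326 mm between each pair.

The bookshelf is on top of the table.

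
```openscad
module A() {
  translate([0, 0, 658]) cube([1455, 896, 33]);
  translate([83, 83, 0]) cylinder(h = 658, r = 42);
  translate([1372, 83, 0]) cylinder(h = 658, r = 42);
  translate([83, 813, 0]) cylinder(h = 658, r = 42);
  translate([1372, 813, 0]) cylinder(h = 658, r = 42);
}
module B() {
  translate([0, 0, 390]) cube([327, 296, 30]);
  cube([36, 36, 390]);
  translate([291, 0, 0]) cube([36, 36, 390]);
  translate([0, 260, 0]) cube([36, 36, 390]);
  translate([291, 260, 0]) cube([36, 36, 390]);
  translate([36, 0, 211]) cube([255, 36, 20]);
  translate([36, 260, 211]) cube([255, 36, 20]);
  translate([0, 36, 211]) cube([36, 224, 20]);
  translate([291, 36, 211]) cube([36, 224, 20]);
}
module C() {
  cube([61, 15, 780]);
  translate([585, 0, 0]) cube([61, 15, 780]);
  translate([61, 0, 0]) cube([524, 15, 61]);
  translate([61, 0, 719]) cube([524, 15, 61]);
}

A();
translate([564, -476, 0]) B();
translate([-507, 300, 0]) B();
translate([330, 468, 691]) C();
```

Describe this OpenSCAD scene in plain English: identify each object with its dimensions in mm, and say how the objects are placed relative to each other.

A is a table: top 1455 mm (x) × 896 mm (y), 33 mm thick, upper face at z = 691 mm, on four round legs of 84 mm diameter, each leg's bounding box inset 41 mm from the nearest pair of top edges, running from z = 0 to the bottom of the top.

B is a simple wooden stool: a rectangular seat 327 mm (x) by 296 mm (y), 30 mm thick, top face at z = 420 mm, on four square legs, each 36×36 mm in cross-section. The legs rest on z = 0, each flush with a corner of the seat. Four stretchers, 36 mm wide and 20 mm tall, connect adjacent legs with their undersides at z = 211 mm, each running between the inner faces of the legs it joins and aligned with the legs' outer faces on the other axis.

C is a picture frame with a 524×658 mm rectangular opening (x by z) and a uniform 61 mm border on every side. Frame depth is 15 mm along y. It is built from two vertical stiles running the full outside height and two horizontal rails spanning the gap between the stiles.

Two stools sit around the table at the −y, −x sides. The picture frame is on top of the table.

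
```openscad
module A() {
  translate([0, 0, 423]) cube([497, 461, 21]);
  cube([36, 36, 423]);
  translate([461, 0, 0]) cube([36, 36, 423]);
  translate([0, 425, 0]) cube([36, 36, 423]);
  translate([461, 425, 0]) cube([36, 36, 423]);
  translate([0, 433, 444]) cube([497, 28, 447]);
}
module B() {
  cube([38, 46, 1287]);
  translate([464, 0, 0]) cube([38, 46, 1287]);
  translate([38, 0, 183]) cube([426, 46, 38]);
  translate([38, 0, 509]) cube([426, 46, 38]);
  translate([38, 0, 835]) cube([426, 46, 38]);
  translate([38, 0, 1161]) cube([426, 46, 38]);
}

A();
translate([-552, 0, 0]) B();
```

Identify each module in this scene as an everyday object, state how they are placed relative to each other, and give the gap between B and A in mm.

The ladder's nearest face is 50 mm from the chair's −x face.

A is a chair. B is a ladder. The ladder is on the floor beside the chair on its −x side. The gap between the ladder and the chair is 50 mm.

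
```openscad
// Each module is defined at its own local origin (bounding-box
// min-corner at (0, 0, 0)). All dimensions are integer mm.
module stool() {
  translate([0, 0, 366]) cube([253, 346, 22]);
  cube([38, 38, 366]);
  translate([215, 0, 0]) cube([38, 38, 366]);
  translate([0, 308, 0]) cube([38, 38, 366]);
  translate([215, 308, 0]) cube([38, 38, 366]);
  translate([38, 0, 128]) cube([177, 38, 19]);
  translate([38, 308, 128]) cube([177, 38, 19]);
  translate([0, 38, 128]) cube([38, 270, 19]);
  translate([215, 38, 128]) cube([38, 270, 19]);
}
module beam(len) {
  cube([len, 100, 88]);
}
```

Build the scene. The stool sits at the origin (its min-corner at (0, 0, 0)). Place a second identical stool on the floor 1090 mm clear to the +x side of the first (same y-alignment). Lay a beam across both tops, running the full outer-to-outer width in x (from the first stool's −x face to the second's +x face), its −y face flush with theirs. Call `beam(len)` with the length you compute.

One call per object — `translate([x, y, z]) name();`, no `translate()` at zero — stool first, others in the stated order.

stool();
translate([1343, 0, 0]) stool();
translate([0, 0, 388]) beam(1596);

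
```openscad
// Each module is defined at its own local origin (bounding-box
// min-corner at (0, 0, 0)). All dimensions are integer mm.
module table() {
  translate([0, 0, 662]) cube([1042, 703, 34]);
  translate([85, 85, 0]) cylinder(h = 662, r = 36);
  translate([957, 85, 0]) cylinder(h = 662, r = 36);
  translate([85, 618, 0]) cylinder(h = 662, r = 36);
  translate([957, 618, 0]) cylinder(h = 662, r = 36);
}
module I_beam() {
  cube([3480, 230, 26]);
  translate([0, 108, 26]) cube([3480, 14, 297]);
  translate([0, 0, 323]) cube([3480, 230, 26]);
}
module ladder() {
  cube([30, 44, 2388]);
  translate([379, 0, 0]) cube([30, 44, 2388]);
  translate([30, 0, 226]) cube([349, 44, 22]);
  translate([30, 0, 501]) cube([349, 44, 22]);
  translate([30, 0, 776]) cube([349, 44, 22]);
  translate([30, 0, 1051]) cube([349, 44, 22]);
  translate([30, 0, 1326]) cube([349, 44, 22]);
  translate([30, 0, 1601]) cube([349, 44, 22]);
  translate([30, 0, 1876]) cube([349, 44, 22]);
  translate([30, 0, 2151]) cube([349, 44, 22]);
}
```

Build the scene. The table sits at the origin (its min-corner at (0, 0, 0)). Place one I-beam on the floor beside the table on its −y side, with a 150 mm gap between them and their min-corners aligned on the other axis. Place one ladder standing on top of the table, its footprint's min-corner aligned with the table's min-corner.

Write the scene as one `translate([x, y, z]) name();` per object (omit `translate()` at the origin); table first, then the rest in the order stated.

table();
translate([0, -380, 0]) I_beam();
translate([0, 0, 696]) ladder();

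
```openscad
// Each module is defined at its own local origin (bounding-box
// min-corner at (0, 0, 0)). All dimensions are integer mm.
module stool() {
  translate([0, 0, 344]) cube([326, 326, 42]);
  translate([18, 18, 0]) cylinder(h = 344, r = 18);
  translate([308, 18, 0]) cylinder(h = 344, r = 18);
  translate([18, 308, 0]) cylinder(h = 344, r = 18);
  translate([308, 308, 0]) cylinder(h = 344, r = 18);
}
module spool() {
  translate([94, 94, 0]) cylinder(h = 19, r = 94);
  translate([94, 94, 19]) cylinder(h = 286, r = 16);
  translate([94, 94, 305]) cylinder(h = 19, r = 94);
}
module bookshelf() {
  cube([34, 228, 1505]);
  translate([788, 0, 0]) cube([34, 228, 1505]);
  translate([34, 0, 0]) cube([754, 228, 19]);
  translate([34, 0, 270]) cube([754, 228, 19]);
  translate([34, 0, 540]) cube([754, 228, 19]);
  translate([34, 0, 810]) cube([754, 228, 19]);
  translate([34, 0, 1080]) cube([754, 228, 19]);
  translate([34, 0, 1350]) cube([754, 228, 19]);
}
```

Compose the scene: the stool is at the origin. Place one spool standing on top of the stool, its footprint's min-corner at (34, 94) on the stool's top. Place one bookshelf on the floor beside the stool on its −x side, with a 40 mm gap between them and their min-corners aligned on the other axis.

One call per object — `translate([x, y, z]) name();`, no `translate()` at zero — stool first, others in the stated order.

stool();
translate([34, 94, 386]) spool();
translate([-862, 0, 0]) bookshelf();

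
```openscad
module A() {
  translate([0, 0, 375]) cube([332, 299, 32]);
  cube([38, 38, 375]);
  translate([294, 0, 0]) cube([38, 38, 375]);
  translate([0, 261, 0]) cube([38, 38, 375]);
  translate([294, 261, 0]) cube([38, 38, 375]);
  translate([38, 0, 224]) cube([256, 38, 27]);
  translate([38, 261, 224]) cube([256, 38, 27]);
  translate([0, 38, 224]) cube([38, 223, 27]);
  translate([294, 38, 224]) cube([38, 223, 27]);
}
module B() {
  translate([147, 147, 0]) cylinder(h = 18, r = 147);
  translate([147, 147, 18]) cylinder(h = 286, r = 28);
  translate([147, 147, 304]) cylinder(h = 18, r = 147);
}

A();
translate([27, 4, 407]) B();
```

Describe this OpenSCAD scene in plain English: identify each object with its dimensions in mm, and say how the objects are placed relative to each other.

A is a four-legged stool. The seat is a 332×299×32 mm slab whose top surface is at z = 407 mm; four square legs, each 38×38 mm in cross-section, run from the floor (z = 0) to the underside of the seat, each flush with a corner of the seat. Four stretchers, 38 mm wide and 27 mm tall, connect adjacent legs with their undersides at z = 224 mm, each running between the inner faces of the legs it joins and aligned with the legs' outer faces on the other axis.

B is a spool: two coaxial disc flanges of radius 147 mm and thickness 18 mm, joined by a core cylinder of radius 28 mm and height 286 mm. The lower flange rests on z = 0 and the three cylinders share a vertical axis.

The spool is on top of the stool.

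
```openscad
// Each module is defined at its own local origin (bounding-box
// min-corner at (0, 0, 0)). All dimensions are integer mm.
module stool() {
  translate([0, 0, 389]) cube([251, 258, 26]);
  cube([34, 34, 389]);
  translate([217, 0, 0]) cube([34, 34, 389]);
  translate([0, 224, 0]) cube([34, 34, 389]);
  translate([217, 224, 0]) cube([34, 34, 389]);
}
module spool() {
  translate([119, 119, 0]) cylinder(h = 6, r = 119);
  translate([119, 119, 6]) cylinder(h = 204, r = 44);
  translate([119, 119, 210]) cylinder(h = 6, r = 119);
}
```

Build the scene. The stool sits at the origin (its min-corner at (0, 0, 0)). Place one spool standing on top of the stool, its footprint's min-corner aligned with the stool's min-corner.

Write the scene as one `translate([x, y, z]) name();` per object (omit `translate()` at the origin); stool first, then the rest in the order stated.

stool();
translate([0, 0, 415]) spool();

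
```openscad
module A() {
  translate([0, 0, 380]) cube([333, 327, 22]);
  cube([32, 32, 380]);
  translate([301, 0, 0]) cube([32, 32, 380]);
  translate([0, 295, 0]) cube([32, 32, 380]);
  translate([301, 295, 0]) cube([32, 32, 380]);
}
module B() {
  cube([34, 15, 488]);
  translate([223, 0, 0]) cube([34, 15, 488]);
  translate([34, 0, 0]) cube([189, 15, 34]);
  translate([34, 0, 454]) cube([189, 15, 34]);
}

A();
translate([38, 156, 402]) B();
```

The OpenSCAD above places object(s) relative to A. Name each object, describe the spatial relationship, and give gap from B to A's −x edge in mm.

The picture frame's min-x is at 38; the stool's min-x is 0; gap = 38 mm.

A is a stool. B is a picture frame. The picture frame is on top of the stool, centred. The gap from the picture frame to the stool's −x edge is 38 mm.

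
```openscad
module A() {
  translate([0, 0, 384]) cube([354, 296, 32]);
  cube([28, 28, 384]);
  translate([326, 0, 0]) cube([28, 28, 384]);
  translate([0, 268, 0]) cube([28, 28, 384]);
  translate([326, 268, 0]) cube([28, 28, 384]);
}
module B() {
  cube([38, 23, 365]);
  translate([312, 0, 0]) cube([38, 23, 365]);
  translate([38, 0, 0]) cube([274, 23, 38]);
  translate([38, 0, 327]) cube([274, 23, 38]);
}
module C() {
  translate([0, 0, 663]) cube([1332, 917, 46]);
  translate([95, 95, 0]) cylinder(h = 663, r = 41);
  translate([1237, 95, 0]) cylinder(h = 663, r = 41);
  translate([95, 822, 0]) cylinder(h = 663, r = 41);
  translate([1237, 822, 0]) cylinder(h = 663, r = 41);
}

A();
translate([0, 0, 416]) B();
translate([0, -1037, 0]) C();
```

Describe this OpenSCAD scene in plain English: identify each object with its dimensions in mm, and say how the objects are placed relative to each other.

A is a four-legged stool. The seat is 354×296 mm, 32 mm thick, top at z = 416 mm. It stands on four square legs, each 28×28 mm in cross-section, from z = 0 to the seat underside, each flush with a corner of the seat.

B is a picture frame with a 274×289 mm rectangular opening (x by z) and a uniform 38 mm border on every side. Frame depth is 23 mm along y. It is built from two vertical stiles running the full outside height and two horizontal rails spanning the gap between the stiles.

C is a rectangular dining table. The top is 1332×917×46 mm with its upper surface at z = 709 mm. It stands on four round legs of 82 mm diameter, each leg's bounding box inset 54 mm from the nearest pair of top edges, running from the floor to the underside of the top.

The picture frame is on top of the stool. The table is on the floor beside the stool on its −y side.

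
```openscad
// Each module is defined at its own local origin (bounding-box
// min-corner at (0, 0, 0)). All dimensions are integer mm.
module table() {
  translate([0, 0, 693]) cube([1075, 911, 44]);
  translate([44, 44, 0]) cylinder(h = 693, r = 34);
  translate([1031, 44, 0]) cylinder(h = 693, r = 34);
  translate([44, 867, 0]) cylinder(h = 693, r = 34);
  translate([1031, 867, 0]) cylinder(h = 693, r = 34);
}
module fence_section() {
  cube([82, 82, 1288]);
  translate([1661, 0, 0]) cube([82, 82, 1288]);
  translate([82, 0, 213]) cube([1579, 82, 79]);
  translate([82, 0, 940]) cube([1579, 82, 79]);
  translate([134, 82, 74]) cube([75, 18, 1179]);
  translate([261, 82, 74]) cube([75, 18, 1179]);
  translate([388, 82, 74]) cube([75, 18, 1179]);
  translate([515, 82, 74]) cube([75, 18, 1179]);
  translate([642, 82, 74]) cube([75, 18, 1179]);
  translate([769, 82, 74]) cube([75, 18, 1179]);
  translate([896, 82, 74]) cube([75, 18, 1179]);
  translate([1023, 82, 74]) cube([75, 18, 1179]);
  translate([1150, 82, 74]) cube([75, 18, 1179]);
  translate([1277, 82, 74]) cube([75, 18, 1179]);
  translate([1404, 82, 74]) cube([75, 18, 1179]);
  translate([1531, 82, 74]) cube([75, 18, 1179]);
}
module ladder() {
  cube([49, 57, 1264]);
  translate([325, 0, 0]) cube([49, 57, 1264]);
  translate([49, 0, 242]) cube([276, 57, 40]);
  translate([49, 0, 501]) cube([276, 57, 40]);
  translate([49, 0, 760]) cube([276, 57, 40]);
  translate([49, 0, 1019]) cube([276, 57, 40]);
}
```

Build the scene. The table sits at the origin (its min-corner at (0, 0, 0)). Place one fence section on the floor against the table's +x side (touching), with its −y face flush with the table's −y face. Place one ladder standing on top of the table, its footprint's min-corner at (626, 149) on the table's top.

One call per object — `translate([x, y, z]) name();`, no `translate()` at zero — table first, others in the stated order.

table();
translate([1075, 0, 0]) fence_section();
translate([626, 149, 737]) ladder();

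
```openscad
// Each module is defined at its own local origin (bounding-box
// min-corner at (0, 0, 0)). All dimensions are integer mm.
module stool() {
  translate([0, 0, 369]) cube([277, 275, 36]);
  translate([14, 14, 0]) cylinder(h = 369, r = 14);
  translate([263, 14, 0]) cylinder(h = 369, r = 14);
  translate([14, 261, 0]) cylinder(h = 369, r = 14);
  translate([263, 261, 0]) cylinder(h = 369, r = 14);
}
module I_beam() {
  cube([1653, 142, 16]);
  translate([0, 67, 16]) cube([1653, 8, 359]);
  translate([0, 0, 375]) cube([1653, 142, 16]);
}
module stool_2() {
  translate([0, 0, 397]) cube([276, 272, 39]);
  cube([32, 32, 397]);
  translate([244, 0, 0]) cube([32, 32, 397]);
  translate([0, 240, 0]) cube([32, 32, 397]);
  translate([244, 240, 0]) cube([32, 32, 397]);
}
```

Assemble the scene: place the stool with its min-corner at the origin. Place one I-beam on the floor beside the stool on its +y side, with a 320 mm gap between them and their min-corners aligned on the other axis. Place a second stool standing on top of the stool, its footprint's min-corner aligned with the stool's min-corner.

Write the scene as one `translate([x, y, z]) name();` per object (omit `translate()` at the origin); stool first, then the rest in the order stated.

stool();
translate([0, 595, 0]) I_beam();
translate([0, 0, 405]) stool_2();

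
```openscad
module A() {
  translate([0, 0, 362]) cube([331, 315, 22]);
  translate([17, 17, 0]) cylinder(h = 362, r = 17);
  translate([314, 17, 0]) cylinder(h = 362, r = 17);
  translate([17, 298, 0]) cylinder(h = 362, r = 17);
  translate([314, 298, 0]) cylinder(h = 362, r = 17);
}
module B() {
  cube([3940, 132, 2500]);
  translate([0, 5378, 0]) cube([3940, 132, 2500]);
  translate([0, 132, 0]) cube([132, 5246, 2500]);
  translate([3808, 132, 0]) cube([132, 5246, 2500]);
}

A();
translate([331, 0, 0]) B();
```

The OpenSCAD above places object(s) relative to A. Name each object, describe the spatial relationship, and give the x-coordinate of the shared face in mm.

The stool's +x face and the house frame's −x face are both at x = 331 mm.

A is a stool. B is a house frame. The house frame is against the stool's +x side, with their −y faces flush. The x-coordinate of the shared face is 331 mm.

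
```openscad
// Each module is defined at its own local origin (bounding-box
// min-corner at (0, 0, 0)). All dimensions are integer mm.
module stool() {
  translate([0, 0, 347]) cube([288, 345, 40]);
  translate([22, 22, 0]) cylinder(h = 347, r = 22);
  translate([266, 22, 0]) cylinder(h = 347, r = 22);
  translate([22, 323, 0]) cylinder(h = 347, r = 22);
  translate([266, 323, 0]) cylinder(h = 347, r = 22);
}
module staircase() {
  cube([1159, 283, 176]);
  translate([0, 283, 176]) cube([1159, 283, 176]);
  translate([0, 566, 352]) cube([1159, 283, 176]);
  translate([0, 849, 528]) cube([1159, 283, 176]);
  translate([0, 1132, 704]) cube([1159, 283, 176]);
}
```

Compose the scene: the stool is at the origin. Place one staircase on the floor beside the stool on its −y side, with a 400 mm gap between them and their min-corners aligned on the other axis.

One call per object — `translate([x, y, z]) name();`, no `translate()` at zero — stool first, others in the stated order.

stool();
translate([0, -1815, 0]) staircase();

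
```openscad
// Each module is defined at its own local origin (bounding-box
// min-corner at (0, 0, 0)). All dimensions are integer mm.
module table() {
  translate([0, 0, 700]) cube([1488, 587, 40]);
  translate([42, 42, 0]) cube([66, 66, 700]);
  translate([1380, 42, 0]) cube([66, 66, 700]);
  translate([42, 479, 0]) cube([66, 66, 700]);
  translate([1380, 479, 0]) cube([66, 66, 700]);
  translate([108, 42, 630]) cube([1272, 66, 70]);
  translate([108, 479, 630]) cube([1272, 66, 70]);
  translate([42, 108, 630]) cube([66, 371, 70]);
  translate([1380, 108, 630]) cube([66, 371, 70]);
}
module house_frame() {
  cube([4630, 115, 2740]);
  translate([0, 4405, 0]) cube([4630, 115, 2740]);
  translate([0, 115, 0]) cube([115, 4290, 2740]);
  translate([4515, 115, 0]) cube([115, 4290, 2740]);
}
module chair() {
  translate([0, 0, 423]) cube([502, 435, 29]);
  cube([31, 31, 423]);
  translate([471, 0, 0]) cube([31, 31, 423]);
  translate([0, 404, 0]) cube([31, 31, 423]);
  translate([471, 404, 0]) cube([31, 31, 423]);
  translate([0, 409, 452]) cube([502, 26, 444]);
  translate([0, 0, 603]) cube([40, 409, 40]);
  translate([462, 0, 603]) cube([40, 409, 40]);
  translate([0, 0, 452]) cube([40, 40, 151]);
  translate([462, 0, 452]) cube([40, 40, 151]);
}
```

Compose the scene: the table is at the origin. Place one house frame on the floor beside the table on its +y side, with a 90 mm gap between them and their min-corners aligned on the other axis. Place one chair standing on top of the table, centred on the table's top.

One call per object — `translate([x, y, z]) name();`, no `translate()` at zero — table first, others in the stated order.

table();
translate([0, 677, 0]) house_frame();
translate([493, 76, 740]) chair();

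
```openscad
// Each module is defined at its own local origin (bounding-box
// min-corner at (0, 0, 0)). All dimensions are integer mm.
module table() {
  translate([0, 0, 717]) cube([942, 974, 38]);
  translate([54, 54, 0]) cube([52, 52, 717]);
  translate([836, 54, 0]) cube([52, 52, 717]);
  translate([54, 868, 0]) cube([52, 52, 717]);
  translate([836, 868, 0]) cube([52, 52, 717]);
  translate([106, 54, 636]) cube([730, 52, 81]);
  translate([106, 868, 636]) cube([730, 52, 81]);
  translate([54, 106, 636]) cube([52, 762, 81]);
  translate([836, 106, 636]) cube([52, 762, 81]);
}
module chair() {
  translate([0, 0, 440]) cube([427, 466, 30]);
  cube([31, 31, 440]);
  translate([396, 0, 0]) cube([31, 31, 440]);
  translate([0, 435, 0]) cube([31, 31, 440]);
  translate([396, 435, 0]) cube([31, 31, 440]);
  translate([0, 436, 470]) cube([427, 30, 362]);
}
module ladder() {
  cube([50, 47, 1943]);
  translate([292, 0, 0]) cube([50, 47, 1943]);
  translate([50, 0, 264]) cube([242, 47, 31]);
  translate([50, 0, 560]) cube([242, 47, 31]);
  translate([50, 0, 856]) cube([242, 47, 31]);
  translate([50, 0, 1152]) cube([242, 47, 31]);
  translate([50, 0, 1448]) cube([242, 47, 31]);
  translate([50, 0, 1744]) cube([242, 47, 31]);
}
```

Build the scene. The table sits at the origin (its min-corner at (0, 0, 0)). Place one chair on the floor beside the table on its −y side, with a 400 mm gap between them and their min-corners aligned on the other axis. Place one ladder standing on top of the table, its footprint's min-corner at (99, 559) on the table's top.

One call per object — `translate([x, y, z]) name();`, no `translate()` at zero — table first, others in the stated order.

table();
translate([0, -866, 0]) chair();
translate([99, 559, 755]) ladder();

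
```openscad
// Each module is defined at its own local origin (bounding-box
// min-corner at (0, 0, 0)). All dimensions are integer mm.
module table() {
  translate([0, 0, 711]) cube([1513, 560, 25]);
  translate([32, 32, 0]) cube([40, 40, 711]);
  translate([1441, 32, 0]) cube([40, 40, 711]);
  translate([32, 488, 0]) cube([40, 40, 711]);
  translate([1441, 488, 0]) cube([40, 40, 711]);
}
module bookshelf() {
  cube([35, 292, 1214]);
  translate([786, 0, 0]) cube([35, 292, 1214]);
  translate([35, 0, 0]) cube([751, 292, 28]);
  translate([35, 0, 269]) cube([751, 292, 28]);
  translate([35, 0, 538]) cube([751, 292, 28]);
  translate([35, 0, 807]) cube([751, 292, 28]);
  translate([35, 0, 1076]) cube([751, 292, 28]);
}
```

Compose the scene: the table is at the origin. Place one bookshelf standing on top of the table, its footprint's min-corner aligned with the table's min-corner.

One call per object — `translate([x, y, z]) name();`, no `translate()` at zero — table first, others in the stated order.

table();
translate([0, 0, 736]) bookshelf();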